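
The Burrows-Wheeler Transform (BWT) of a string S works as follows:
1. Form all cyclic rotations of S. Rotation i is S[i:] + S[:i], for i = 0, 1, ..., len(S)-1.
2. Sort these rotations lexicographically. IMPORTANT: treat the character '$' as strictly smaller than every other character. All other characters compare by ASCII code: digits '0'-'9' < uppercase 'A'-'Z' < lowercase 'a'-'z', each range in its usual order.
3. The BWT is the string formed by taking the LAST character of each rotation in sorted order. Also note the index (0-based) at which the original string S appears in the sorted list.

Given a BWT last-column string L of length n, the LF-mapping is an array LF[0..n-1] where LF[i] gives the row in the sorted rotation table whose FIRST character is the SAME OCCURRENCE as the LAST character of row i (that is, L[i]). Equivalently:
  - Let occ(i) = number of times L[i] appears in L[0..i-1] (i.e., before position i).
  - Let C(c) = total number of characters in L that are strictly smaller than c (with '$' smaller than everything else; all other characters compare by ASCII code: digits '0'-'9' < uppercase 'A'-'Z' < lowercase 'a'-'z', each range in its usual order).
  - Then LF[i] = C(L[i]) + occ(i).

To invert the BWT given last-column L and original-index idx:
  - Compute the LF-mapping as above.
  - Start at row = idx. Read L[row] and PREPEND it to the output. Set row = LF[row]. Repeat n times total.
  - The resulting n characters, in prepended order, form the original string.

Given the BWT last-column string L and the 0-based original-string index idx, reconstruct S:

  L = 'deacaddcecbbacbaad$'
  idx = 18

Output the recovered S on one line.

LF mapping: 13 17 1 9 2 14 15 10 18 11 6 7 3 12 8 4 5 16 0
Walk LF starting at row 18, prepending L[row]:
  step 1: row=18, L[18]='$', prepend. Next row=LF[18]=0
  step 2: row=0, L[0]='d', prepend. Next row=LF[0]=13
  step 3: row=13, L[13]='c', prepend. Next row=LF[13]=12
  step 4: row=12, L[12]='a', prepend. Next row=LF[12]=3
  step 5: row=3, L[3]='c', prepend. Next row=LF[3]=9
  step 6: row=9, L[9]='c', prepend. Next row=LF[9]=11
  step 7: row=11, L[11]='b', prepend. Next row=LF[11]=7
  step 8: row=7, L[7]='c', prepend. Next row=LF[7]=10
  step 9: row=10, L[10]='b', prepend. Next row=LF[10]=6
  step 10: row=6, L[6]='d', prepend. Next row=LF[6]=15
  step 11: row=15, L[15]='a', prepend. Next row=LF[15]=4
  step 12: row=4, L[4]='a', prepend. Next row=LF[4]=2
  step 13: row=2, L[2]='a', prepend. Next row=LF[2]=1
  step 14: row=1, L[1]='e', prepend. Next row=LF[1]=17
  step 15: row=17, L[17]='d', prepend. Next row=LF[17]=16
  step 16: row=16, L[16]='a', prepend. Next row=LF[16]=5
  step 17: row=5, L[5]='d', prepend. Next row=LF[5]=14
  step 18: row=14, L[14]='b', prepend. Next row=LF[14]=8
  step 19: row=8, L[8]='e', prepend. Next row=LF[8]=18
Reversed output: ebdadeaaadbcbccacd$

Answer: ebdadeaaadbcbccacd$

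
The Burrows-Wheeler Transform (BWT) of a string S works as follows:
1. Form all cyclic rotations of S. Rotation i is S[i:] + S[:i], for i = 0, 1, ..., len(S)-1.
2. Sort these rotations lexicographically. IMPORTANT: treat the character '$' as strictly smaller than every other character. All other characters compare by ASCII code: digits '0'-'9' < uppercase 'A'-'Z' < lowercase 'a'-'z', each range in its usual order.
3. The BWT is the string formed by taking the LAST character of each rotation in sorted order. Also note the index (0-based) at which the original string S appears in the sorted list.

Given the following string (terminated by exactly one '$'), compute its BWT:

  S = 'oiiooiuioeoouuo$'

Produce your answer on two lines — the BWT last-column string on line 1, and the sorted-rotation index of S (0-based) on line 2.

All 16 rotations (rotation i = S[i:]+S[:i]):
  rot[0] = oiiooiuioeoouuo$
  rot[1] = iiooiuioeoouuo$o
  rot[2] = iooiuioeoouuo$oi
  rot[3] = ooiuioeoouuo$oii
  rot[4] = oiuioeoouuo$oiio
  rot[5] = iuioeoouuo$oiioo
  rot[6] = uioeoouuo$oiiooi
  rot[7] = ioeoouuo$oiiooiu
  rot[8] = oeoouuo$oiiooiui
  rot[9] = eoouuo$oiiooiuio
  rot[10] = oouuo$oiiooiuioe
  rot[11] = ouuo$oiiooiuioeo
  rot[12] = uuo$oiiooiuioeoo
  rot[13] = uo$oiiooiuioeoou
  rot[14] = o$oiiooiuioeoouu
  rot[15] = $oiiooiuioeoouuo
Sorted (with $ < everything):
  sorted[0] = $oiiooiuioeoouuo  (last char: 'o')
  sorted[1] = eoouuo$oiiooiuio  (last char: 'o')
  sorted[2] = iiooiuioeoouuo$o  (last char: 'o')
  sorted[3] = ioeoouuo$oiiooiu  (last char: 'u')
  sorted[4] = iooiuioeoouuo$oi  (last char: 'i')
  sorted[5] = iuioeoouuo$oiioo  (last char: 'o')
  sorted[6] = o$oiiooiuioeoouu  (last char: 'u')
  sorted[7] = oeoouuo$oiiooiui  (last char: 'i')
  sorted[8] = oiiooiuioeoouuo$  (last char: '$')
  sorted[9] = oiuioeoouuo$oiio  (last char: 'o')
  sorted[10] = ooiuioeoouuo$oii  (last char: 'i')
  sorted[11] = oouuo$oiiooiuioe  (last char: 'e')
  sorted[12] = ouuo$oiiooiuioeo  (last char: 'o')
  sorted[13] = uioeoouuo$oiiooi  (last char: 'i')
  sorted[14] = uo$oiiooiuioeoou  (last char: 'u')
  sorted[15] = uuo$oiiooiuioeoo  (last char: 'o')
Last column: ooouioui$oieoiuo
Original string S is at sorted index 8

Answer: ooouioui$oieoiuo
8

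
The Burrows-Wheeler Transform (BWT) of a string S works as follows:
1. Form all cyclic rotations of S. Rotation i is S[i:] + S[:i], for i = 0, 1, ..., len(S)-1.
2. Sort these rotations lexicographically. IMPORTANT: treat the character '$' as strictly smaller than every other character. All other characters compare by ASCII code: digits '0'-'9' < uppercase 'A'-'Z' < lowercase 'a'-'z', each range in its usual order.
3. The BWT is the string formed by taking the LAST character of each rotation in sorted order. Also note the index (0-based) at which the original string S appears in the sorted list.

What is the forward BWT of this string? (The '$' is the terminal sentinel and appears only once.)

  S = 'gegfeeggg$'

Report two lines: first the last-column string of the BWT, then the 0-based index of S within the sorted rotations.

All 10 rotations (rotation i = S[i:]+S[:i]):
  rot[0] = gegfeeggg$
  rot[1] = egfeeggg$g
  rot[2] = gfeeggg$ge
  rot[3] = feeggg$geg
  rot[4] = eeggg$gegf
  rot[5] = eggg$gegfe
  rot[6] = ggg$gegfee
  rot[7] = gg$gegfeeg
  rot[8] = g$gegfeegg
  rot[9] = $gegfeeggg
Sorted (with $ < everything):
  sorted[0] = $gegfeeggg  (last char: 'g')
  sorted[1] = eeggg$gegf  (last char: 'f')
  sorted[2] = egfeeggg$g  (last char: 'g')
  sorted[3] = eggg$gegfe  (last char: 'e')
  sorted[4] = feeggg$geg  (last char: 'g')
  sorted[5] = g$gegfeegg  (last char: 'g')
  sorted[6] = gegfeeggg$  (last char: '$')
  sorted[7] = gfeeggg$ge  (last char: 'e')
  sorted[8] = gg$gegfeeg  (last char: 'g')
  sorted[9] = ggg$gegfee  (last char: 'e')
Last column: gfgegg$ege
Original string S is at sorted index 6

Answer: gfgegg$ege
6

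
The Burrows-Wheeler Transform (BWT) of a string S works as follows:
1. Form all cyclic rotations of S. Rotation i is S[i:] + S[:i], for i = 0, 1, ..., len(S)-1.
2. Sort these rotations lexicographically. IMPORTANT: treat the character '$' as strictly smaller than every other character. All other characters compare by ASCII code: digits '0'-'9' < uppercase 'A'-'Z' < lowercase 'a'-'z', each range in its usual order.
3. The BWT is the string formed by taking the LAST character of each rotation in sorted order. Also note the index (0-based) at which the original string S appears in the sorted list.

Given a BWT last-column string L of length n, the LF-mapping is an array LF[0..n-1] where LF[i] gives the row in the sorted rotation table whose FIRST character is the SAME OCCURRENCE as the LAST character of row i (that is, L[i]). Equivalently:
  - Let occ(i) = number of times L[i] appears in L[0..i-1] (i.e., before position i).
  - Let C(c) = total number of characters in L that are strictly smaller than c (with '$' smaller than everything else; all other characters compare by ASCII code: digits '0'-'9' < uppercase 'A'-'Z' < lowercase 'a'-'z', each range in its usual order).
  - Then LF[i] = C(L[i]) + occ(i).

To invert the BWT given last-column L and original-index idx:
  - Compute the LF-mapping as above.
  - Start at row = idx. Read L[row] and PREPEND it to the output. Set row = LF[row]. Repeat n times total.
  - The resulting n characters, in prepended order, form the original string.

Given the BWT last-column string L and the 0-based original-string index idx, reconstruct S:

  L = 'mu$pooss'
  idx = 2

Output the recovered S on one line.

LF mapping: 1 7 0 4 2 3 5 6
Walk LF starting at row 2, prepending L[row]:
  step 1: row=2, L[2]='$', prepend. Next row=LF[2]=0
  step 2: row=0, L[0]='m', prepend. Next row=LF[0]=1
  step 3: row=1, L[1]='u', prepend. Next row=LF[1]=7
  step 4: row=7, L[7]='s', prepend. Next row=LF[7]=6
  step 5: row=6, L[6]='s', prepend. Next row=LF[6]=5
  step 6: row=5, L[5]='o', prepend. Next row=LF[5]=3
  step 7: row=3, L[3]='p', prepend. Next row=LF[3]=4
  step 8: row=4, L[4]='o', prepend. Next row=LF[4]=2
Reversed output: opossum$

Answer: opossum$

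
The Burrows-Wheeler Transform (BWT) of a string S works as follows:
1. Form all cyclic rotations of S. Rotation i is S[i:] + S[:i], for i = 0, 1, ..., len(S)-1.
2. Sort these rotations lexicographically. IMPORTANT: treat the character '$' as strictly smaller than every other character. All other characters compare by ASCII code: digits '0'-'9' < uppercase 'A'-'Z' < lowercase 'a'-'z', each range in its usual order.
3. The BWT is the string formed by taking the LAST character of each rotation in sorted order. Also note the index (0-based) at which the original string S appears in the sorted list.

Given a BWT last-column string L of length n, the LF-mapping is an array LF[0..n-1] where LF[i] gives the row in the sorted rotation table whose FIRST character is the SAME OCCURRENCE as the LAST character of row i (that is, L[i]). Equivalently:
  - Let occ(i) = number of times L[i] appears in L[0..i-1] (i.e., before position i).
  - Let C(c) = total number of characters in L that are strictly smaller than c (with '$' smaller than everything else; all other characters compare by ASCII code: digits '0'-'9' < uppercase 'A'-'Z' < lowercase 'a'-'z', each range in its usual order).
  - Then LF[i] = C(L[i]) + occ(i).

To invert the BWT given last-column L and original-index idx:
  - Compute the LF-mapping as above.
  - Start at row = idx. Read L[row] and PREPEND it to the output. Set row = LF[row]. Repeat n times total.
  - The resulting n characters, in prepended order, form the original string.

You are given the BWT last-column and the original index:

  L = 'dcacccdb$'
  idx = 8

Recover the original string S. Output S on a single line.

LF mapping: 7 3 1 4 5 6 8 2 0
Walk LF starting at row 8, prepending L[row]:
  step 1: row=8, L[8]='$', prepend. Next row=LF[8]=0
  step 2: row=0, L[0]='d', prepend. Next row=LF[0]=7
  step 3: row=7, L[7]='b', prepend. Next row=LF[7]=2
  step 4: row=2, L[2]='a', prepend. Next row=LF[2]=1
  step 5: row=1, L[1]='c', prepend. Next row=LF[1]=3
  step 6: row=3, L[3]='c', prepend. Next row=LF[3]=4
  step 7: row=4, L[4]='c', prepend. Next row=LF[4]=5
  step 8: row=5, L[5]='c', prepend. Next row=LF[5]=6
  step 9: row=6, L[6]='d', prepend. Next row=LF[6]=8
Reversed output: dccccabd$

Answer: dccccabd$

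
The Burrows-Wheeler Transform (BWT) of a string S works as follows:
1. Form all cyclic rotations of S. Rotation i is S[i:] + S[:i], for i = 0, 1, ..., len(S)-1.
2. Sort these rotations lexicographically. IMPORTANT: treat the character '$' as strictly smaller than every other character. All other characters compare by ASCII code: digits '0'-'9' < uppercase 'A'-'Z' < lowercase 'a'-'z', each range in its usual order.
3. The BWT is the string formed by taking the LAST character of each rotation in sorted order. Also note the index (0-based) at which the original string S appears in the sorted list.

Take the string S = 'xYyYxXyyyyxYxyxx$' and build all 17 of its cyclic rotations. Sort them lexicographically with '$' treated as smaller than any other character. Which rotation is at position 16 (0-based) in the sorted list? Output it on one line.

Answer: yyyyxYxyxx$xYyYxX

Derivation:
All 17 rotations (rotation i = S[i:]+S[:i]):
  rot[0] = xYyYxXyyyyxYxyxx$
  rot[1] = YyYxXyyyyxYxyxx$x
  rot[2] = yYxXyyyyxYxyxx$xY
  rot[3] = YxXyyyyxYxyxx$xYy
  rot[4] = xXyyyyxYxyxx$xYyY
  rot[5] = XyyyyxYxyxx$xYyYx
  rot[6] = yyyyxYxyxx$xYyYxX
  rot[7] = yyyxYxyxx$xYyYxXy
  rot[8] = yyxYxyxx$xYyYxXyy
  rot[9] = yxYxyxx$xYyYxXyyy
  rot[10] = xYxyxx$xYyYxXyyyy
  rot[11] = Yxyxx$xYyYxXyyyyx
  rot[12] = xyxx$xYyYxXyyyyxY
  rot[13] = yxx$xYyYxXyyyyxYx
  rot[14] = xx$xYyYxXyyyyxYxy
  rot[15] = x$xYyYxXyyyyxYxyx
  rot[16] = $xYyYxXyyyyxYxyxx
Sorted (with $ < everything):
  sorted[0] = $xYyYxXyyyyxYxyxx
  sorted[1] = XyyyyxYxyxx$xYyYx
  sorted[2] = YxXyyyyxYxyxx$xYy
  sorted[3] = Yxyxx$xYyYxXyyyyx
  sorted[4] = YyYxXyyyyxYxyxx$x
  sorted[5] = x$xYyYxXyyyyxYxyx
  sorted[6] = xXyyyyxYxyxx$xYyY
  sorted[7] = xYxyxx$xYyYxXyyyy
  sorted[8] = xYyYxXyyyyxYxyxx$
  sorted[9] = xx$xYyYxXyyyyxYxy
  sorted[10] = xyxx$xYyYxXyyyyxY
  sorted[11] = yYxXyyyyxYxyxx$xY
  sorted[12] = yxYxyxx$xYyYxXyyy
  sorted[13] = yxx$xYyYxXyyyyxYx
  sorted[14] = yyxYxyxx$xYyYxXyy
  sorted[15] = yyyxYxyxx$xYyYxXy
  sorted[16] = yyyyxYxyxx$xYyYxX
sorted[16] = yyyyxYxyxx$xYyYxX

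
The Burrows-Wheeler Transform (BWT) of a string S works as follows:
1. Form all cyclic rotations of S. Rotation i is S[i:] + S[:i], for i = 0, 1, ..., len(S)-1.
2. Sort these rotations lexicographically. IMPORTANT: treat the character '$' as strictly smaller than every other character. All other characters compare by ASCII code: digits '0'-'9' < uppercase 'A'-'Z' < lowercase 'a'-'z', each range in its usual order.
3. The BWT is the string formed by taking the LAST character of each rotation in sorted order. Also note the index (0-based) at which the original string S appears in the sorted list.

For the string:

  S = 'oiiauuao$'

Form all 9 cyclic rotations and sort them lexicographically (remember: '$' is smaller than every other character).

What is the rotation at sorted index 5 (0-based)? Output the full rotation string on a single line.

Answer: o$oiiauua

Derivation:
All 9 rotations (rotation i = S[i:]+S[:i]):
  rot[0] = oiiauuao$
  rot[1] = iiauuao$o
  rot[2] = iauuao$oi
  rot[3] = auuao$oii
  rot[4] = uuao$oiia
  rot[5] = uao$oiiau
  rot[6] = ao$oiiauu
  rot[7] = o$oiiauua
  rot[8] = $oiiauuao
Sorted (with $ < everything):
  sorted[0] = $oiiauuao
  sorted[1] = ao$oiiauu
  sorted[2] = auuao$oii
  sorted[3] = iauuao$oi
  sorted[4] = iiauuao$o
  sorted[5] = o$oiiauua
  sorted[6] = oiiauuao$
  sorted[7] = uao$oiiau
  sorted[8] = uuao$oiia
sorted[5] = o$oiiauua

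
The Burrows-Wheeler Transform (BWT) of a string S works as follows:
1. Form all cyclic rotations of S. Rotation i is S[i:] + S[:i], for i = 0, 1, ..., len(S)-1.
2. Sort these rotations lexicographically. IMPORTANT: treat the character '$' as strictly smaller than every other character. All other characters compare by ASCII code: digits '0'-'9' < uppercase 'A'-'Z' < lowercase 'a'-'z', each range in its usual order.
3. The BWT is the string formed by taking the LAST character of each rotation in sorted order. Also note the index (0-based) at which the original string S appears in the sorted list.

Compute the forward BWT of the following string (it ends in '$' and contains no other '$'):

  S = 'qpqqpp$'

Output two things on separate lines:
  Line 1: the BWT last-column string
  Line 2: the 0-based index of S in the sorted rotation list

All 7 rotations (rotation i = S[i:]+S[:i]):
  rot[0] = qpqqpp$
  rot[1] = pqqpp$q
  rot[2] = qqpp$qp
  rot[3] = qpp$qpq
  rot[4] = pp$qpqq
  rot[5] = p$qpqqp
  rot[6] = $qpqqpp
Sorted (with $ < everything):
  sorted[0] = $qpqqpp  (last char: 'p')
  sorted[1] = p$qpqqp  (last char: 'p')
  sorted[2] = pp$qpqq  (last char: 'q')
  sorted[3] = pqqpp$q  (last char: 'q')
  sorted[4] = qpp$qpq  (last char: 'q')
  sorted[5] = qpqqpp$  (last char: '$')
  sorted[6] = qqpp$qp  (last char: 'p')
Last column: ppqqq$p
Original string S is at sorted index 5

Answer: ppqqq$p
5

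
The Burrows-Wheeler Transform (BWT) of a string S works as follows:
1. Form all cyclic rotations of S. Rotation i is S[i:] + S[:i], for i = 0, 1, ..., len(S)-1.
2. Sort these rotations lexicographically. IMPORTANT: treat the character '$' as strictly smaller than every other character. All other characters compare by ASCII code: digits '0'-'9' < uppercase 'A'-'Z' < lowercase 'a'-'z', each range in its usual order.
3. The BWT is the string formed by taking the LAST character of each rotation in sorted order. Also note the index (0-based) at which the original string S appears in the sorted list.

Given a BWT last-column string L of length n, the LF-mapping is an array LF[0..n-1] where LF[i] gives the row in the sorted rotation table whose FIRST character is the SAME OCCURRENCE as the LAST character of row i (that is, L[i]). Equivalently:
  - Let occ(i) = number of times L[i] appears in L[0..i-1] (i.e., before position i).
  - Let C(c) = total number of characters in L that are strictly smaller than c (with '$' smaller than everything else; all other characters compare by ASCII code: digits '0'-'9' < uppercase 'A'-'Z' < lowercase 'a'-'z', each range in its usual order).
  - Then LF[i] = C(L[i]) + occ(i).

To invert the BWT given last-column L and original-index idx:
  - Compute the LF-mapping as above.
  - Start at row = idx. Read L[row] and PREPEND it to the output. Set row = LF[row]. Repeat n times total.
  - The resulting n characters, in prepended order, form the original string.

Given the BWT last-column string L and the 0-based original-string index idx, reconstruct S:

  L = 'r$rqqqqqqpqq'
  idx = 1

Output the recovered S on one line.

Answer: pqrqqqqqqqr$

Derivation:
LF mapping: 10 0 11 2 3 4 5 6 7 1 8 9
Walk LF starting at row 1, prepending L[row]:
  step 1: row=1, L[1]='$', prepend. Next row=LF[1]=0
  step 2: row=0, L[0]='r', prepend. Next row=LF[0]=10
  step 3: row=10, L[10]='q', prepend. Next row=LF[10]=8
  step 4: row=8, L[8]='q', prepend. Next row=LF[8]=7
  step 5: row=7, L[7]='q', prepend. Next row=LF[7]=6
  step 6: row=6, L[6]='q', prepend. Next row=LF[6]=5
  step 7: row=5, L[5]='q', prepend. Next row=LF[5]=4
  step 8: row=4, L[4]='q', prepend. Next row=LF[4]=3
  step 9: row=3, L[3]='q', prepend. Next row=LF[3]=2
  step 10: row=2, L[2]='r', prepend. Next row=LF[2]=11
  step 11: row=11, L[11]='q', prepend. Next row=LF[11]=9
  step 12: row=9, L[9]='p', prepend. Next row=LF[9]=1
Reversed output: pqrqqqqqqqr$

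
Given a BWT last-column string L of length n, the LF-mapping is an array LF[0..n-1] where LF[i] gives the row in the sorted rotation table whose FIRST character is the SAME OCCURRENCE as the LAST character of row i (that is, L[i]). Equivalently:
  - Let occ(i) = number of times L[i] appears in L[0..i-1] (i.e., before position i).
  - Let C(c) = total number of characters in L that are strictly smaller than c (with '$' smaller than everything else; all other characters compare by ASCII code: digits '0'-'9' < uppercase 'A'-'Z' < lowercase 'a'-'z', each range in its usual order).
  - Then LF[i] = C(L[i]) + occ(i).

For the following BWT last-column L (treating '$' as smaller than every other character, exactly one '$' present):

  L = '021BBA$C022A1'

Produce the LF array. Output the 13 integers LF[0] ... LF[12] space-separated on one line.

Char counts: '$':1, '0':2, '1':2, '2':3, 'A':2, 'B':2, 'C':1
C (first-col start): C('$')=0, C('0')=1, C('1')=3, C('2')=5, C('A')=8, C('B')=10, C('C')=12
L[0]='0': occ=0, LF[0]=C('0')+0=1+0=1
L[1]='2': occ=0, LF[1]=C('2')+0=5+0=5
L[2]='1': occ=0, LF[2]=C('1')+0=3+0=3
L[3]='B': occ=0, LF[3]=C('B')+0=10+0=10
L[4]='B': occ=1, LF[4]=C('B')+1=10+1=11
L[5]='A': occ=0, LF[5]=C('A')+0=8+0=8
L[6]='$': occ=0, LF[6]=C('$')+0=0+0=0
L[7]='C': occ=0, LF[7]=C('C')+0=12+0=12
L[8]='0': occ=1, LF[8]=C('0')+1=1+1=2
L[9]='2': occ=1, LF[9]=C('2')+1=5+1=6
L[10]='2': occ=2, LF[10]=C('2')+2=5+2=7
L[11]='A': occ=1, LF[11]=C('A')+1=8+1=9
L[12]='1': occ=1, LF[12]=C('1')+1=3+1=4

Answer: 1 5 3 10 11 8 0 12 2 6 7 9 4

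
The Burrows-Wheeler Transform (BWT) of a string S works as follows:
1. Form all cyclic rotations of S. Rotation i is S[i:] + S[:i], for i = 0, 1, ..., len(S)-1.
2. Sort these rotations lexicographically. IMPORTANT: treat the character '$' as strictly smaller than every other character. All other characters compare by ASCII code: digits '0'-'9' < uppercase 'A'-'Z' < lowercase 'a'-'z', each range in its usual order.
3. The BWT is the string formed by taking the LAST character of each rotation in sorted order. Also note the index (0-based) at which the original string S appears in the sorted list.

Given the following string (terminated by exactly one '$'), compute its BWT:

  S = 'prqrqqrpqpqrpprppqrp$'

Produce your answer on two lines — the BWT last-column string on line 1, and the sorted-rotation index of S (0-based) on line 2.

All 21 rotations (rotation i = S[i:]+S[:i]):
  rot[0] = prqrqqrpqpqrpprppqrp$
  rot[1] = rqrqqrpqpqrpprppqrp$p
  rot[2] = qrqqrpqpqrpprppqrp$pr
  rot[3] = rqqrpqpqrpprppqrp$prq
  rot[4] = qqrpqpqrpprppqrp$prqr
  rot[5] = qrpqpqrpprppqrp$prqrq
  rot[6] = rpqpqrpprppqrp$prqrqq
  rot[7] = pqpqrpprppqrp$prqrqqr
  rot[8] = qpqrpprppqrp$prqrqqrp
  rot[9] = pqrpprppqrp$prqrqqrpq
  rot[10] = qrpprppqrp$prqrqqrpqp
  rot[11] = rpprppqrp$prqrqqrpqpq
  rot[12] = pprppqrp$prqrqqrpqpqr
  rot[13] = prppqrp$prqrqqrpqpqrp
  rot[14] = rppqrp$prqrqqrpqpqrpp
  rot[15] = ppqrp$prqrqqrpqpqrppr
  rot[16] = pqrp$prqrqqrpqpqrpprp
  rot[17] = qrp$prqrqqrpqpqrpprpp
  rot[18] = rp$prqrqqrpqpqrpprppq
  rot[19] = p$prqrqqrpqpqrpprppqr
  rot[20] = $prqrqqrpqpqrpprppqrp
Sorted (with $ < everything):
  sorted[0] = $prqrqqrpqpqrpprppqrp  (last char: 'p')
  sorted[1] = p$prqrqqrpqpqrpprppqr  (last char: 'r')
  sorted[2] = ppqrp$prqrqqrpqpqrppr  (last char: 'r')
  sorted[3] = pprppqrp$prqrqqrpqpqr  (last char: 'r')
  sorted[4] = pqpqrpprppqrp$prqrqqr  (last char: 'r')
  sorted[5] = pqrp$prqrqqrpqpqrpprp  (last char: 'p')
  sorted[6] = pqrpprppqrp$prqrqqrpq  (last char: 'q')
  sorted[7] = prppqrp$prqrqqrpqpqrp  (last char: 'p')
  sorted[8] = prqrqqrpqpqrpprppqrp$  (last char: '$')
  sorted[9] = qpqrpprppqrp$prqrqqrp  (last char: 'p')
  sorted[10] = qqrpqpqrpprppqrp$prqr  (last char: 'r')
  sorted[11] = qrp$prqrqqrpqpqrpprpp  (last char: 'p')
  sorted[12] = qrpprppqrp$prqrqqrpqp  (last char: 'p')
  sorted[13] = qrpqpqrpprppqrp$prqrq  (last char: 'q')
  sorted[14] = qrqqrpqpqrpprppqrp$pr  (last char: 'r')
  sorted[15] = rp$prqrqqrpqpqrpprppq  (last char: 'q')
  sorted[16] = rppqrp$prqrqqrpqpqrpp  (last char: 'p')
  sorted[17] = rpprppqrp$prqrqqrpqpq  (last char: 'q')
  sorted[18] = rpqpqrpprppqrp$prqrqq  (last char: 'q')
  sorted[19] = rqqrpqpqrpprppqrp$prq  (last char: 'q')
  sorted[20] = rqrqqrpqpqrpprppqrp$p  (last char: 'p')
Last column: prrrrpqp$prppqrqpqqqp
Original string S is at sorted index 8

Answer: prrrrpqp$prppqrqpqqqp
8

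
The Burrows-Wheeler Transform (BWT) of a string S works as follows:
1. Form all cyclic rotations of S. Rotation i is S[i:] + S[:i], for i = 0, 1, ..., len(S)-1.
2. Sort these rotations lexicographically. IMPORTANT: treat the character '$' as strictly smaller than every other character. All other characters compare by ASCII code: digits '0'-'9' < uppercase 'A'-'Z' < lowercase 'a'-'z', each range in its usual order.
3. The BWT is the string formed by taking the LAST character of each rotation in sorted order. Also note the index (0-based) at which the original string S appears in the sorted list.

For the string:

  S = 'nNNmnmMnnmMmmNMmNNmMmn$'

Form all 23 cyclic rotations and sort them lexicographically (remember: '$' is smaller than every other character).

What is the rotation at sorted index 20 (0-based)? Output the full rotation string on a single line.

Answer: nmMmmNMmNNmMmn$nNNmnmMn

Derivation:
All 23 rotations (rotation i = S[i:]+S[:i]):
  rot[0] = nNNmnmMnnmMmmNMmNNmMmn$
  rot[1] = NNmnmMnnmMmmNMmNNmMmn$n
  rot[2] = NmnmMnnmMmmNMmNNmMmn$nN
  rot[3] = mnmMnnmMmmNMmNNmMmn$nNN
  rot[4] = nmMnnmMmmNMmNNmMmn$nNNm
  rot[5] = mMnnmMmmNMmNNmMmn$nNNmn
  rot[6] = MnnmMmmNMmNNmMmn$nNNmnm
  rot[7] = nnmMmmNMmNNmMmn$nNNmnmM
  rot[8] = nmMmmNMmNNmMmn$nNNmnmMn
  rot[9] = mMmmNMmNNmMmn$nNNmnmMnn
  rot[10] = MmmNMmNNmMmn$nNNmnmMnnm
  rot[11] = mmNMmNNmMmn$nNNmnmMnnmM
  rot[12] = mNMmNNmMmn$nNNmnmMnnmMm
  rot[13] = NMmNNmMmn$nNNmnmMnnmMmm
  rot[14] = MmNNmMmn$nNNmnmMnnmMmmN
  rot[15] = mNNmMmn$nNNmnmMnnmMmmNM
  rot[16] = NNmMmn$nNNmnmMnnmMmmNMm
  rot[17] = NmMmn$nNNmnmMnnmMmmNMmN
  rot[18] = mMmn$nNNmnmMnnmMmmNMmNN
  rot[19] = Mmn$nNNmnmMnnmMmmNMmNNm
  rot[20] = mn$nNNmnmMnnmMmmNMmNNmM
  rot[21] = n$nNNmnmMnnmMmmNMmNNmMm
  rot[22] = $nNNmnmMnnmMmmNMmNNmMmn
Sorted (with $ < everything):
  sorted[0] = $nNNmnmMnnmMmmNMmNNmMmn
  sorted[1] = MmNNmMmn$nNNmnmMnnmMmmN
  sorted[2] = MmmNMmNNmMmn$nNNmnmMnnm
  sorted[3] = Mmn$nNNmnmMnnmMmmNMmNNm
  sorted[4] = MnnmMmmNMmNNmMmn$nNNmnm
  sorted[5] = NMmNNmMmn$nNNmnmMnnmMmm
  sorted[6] = NNmMmn$nNNmnmMnnmMmmNMm
  sorted[7] = NNmnmMnnmMmmNMmNNmMmn$n
  sorted[8] = NmMmn$nNNmnmMnnmMmmNMmN
  sorted[9] = NmnmMnnmMmmNMmNNmMmn$nN
  sorted[10] = mMmmNMmNNmMmn$nNNmnmMnn
  sorted[11] = mMmn$nNNmnmMnnmMmmNMmNN
  sorted[12] = mMnnmMmmNMmNNmMmn$nNNmn
  sorted[13] = mNMmNNmMmn$nNNmnmMnnmMm
  sorted[14] = mNNmMmn$nNNmnmMnnmMmmNM
  sorted[15] = mmNMmNNmMmn$nNNmnmMnnmM
  sorted[16] = mn$nNNmnmMnnmMmmNMmNNmM
  sorted[17] = mnmMnnmMmmNMmNNmMmn$nNN
  sorted[18] = n$nNNmnmMnnmMmmNMmNNmMm
  sorted[19] = nNNmnmMnnmMmmNMmNNmMmn$
  sorted[20] = nmMmmNMmNNmMmn$nNNmnmMn
  sorted[21] = nmMnnmMmmNMmNNmMmn$nNNm
  sorted[22] = nnmMmmNMmNNmMmn$nNNmnmM
sorted[20] = nmMmmNMmNNmMmn$nNNmnmMn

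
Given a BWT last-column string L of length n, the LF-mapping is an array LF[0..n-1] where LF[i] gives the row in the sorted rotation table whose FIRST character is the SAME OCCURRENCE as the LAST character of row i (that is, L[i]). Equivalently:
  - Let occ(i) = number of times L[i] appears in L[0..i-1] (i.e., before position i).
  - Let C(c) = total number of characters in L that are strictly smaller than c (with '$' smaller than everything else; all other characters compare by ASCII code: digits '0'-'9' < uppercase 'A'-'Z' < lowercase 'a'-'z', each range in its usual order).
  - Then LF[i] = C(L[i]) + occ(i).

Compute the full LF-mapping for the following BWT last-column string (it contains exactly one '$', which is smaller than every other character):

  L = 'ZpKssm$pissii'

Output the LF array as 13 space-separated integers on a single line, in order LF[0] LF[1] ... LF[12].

Char counts: '$':1, 'K':1, 'Z':1, 'i':3, 'm':1, 'p':2, 's':4
C (first-col start): C('$')=0, C('K')=1, C('Z')=2, C('i')=3, C('m')=6, C('p')=7, C('s')=9
L[0]='Z': occ=0, LF[0]=C('Z')+0=2+0=2
L[1]='p': occ=0, LF[1]=C('p')+0=7+0=7
L[2]='K': occ=0, LF[2]=C('K')+0=1+0=1
L[3]='s': occ=0, LF[3]=C('s')+0=9+0=9
L[4]='s': occ=1, LF[4]=C('s')+1=9+1=10
L[5]='m': occ=0, LF[5]=C('m')+0=6+0=6
L[6]='$': occ=0, LF[6]=C('$')+0=0+0=0
L[7]='p': occ=1, LF[7]=C('p')+1=7+1=8
L[8]='i': occ=0, LF[8]=C('i')+0=3+0=3
L[9]='s': occ=2, LF[9]=C('s')+2=9+2=11
L[10]='s': occ=3, LF[10]=C('s')+3=9+3=12
L[11]='i': occ=1, LF[11]=C('i')+1=3+1=4
L[12]='i': occ=2, LF[12]=C('i')+2=3+2=5

Answer: 2 7 1 9 10 6 0 8 3 11 12 4 5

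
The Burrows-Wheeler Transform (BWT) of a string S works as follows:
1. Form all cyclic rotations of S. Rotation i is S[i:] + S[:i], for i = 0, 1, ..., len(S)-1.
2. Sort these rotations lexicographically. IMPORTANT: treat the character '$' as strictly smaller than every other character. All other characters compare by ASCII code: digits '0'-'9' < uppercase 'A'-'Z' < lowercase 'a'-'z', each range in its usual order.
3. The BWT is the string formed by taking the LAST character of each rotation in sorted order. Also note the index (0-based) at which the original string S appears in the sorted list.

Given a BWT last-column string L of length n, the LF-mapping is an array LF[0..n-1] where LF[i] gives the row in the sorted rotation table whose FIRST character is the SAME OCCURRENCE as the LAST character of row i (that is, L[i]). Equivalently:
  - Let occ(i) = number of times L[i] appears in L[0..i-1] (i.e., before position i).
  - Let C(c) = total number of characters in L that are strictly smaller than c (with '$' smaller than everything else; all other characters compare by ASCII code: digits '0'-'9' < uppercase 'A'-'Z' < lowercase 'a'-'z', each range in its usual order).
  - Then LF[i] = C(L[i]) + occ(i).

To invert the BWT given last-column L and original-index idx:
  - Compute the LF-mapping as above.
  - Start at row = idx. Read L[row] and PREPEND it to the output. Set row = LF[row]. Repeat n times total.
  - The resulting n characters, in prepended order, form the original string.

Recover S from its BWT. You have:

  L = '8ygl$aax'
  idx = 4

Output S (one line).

Answer: galaxy8$

Derivation:
LF mapping: 1 7 4 5 0 2 3 6
Walk LF starting at row 4, prepending L[row]:
  step 1: row=4, L[4]='$', prepend. Next row=LF[4]=0
  step 2: row=0, L[0]='8', prepend. Next row=LF[0]=1
  step 3: row=1, L[1]='y', prepend. Next row=LF[1]=7
  step 4: row=7, L[7]='x', prepend. Next row=LF[7]=6
  step 5: row=6, L[6]='a', prepend. Next row=LF[6]=3
  step 6: row=3, L[3]='l', prepend. Next row=LF[3]=5
  step 7: row=5, L[5]='a', prepend. Next row=LF[5]=2
  step 8: row=2, L[2]='g', prepend. Next row=LF[2]=4
Reversed output: galaxy8$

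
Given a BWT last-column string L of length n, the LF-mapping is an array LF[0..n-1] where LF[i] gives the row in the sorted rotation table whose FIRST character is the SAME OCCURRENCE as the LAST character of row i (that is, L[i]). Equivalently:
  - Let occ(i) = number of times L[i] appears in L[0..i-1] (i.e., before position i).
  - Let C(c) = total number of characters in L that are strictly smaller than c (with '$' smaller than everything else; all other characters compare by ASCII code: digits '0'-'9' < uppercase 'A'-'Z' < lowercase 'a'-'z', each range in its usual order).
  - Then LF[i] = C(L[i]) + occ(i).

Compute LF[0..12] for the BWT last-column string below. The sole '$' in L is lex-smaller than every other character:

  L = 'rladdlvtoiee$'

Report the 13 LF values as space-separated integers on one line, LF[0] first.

Answer: 10 7 1 2 3 8 12 11 9 6 4 5 0

Derivation:
Char counts: '$':1, 'a':1, 'd':2, 'e':2, 'i':1, 'l':2, 'o':1, 'r':1, 't':1, 'v':1
C (first-col start): C('$')=0, C('a')=1, C('d')=2, C('e')=4, C('i')=6, C('l')=7, C('o')=9, C('r')=10, C('t')=11, C('v')=12
L[0]='r': occ=0, LF[0]=C('r')+0=10+0=10
L[1]='l': occ=0, LF[1]=C('l')+0=7+0=7
L[2]='a': occ=0, LF[2]=C('a')+0=1+0=1
L[3]='d': occ=0, LF[3]=C('d')+0=2+0=2
L[4]='d': occ=1, LF[4]=C('d')+1=2+1=3
L[5]='l': occ=1, LF[5]=C('l')+1=7+1=8
L[6]='v': occ=0, LF[6]=C('v')+0=12+0=12
L[7]='t': occ=0, LF[7]=C('t')+0=11+0=11
L[8]='o': occ=0, LF[8]=C('o')+0=9+0=9
L[9]='i': occ=0, LF[9]=C('i')+0=6+0=6
L[10]='e': occ=0, LF[10]=C('e')+0=4+0=4
L[11]='e': occ=1, LF[11]=C('e')+1=4+1=5
L[12]='$': occ=0, LF[12]=C('$')+0=0+0=0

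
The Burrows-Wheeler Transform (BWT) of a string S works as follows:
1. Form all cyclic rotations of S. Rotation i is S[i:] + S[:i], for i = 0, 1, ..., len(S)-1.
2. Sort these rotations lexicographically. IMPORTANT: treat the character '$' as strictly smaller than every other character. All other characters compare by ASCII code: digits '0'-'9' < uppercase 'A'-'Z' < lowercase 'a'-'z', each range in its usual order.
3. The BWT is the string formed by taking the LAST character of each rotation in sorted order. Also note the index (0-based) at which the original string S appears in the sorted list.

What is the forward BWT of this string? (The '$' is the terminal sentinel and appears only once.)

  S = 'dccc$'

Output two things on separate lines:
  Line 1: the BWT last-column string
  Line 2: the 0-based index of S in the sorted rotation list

Answer: cccd$
4

Derivation:
All 5 rotations (rotation i = S[i:]+S[:i]):
  rot[0] = dccc$
  rot[1] = ccc$d
  rot[2] = cc$dc
  rot[3] = c$dcc
  rot[4] = $dccc
Sorted (with $ < everything):
  sorted[0] = $dccc  (last char: 'c')
  sorted[1] = c$dcc  (last char: 'c')
  sorted[2] = cc$dc  (last char: 'c')
  sorted[3] = ccc$d  (last char: 'd')
  sorted[4] = dccc$  (last char: '$')
Last column: cccd$
Original string S is at sorted index 4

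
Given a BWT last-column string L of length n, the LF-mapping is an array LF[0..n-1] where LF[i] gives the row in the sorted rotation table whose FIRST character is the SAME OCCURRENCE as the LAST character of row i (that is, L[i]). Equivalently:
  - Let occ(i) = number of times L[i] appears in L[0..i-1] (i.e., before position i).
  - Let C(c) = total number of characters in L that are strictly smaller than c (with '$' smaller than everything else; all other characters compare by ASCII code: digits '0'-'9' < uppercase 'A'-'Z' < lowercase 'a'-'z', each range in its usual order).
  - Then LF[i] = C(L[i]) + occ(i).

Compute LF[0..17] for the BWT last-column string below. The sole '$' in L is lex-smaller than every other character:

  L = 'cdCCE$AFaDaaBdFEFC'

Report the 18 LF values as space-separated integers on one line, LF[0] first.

Answer: 15 16 3 4 7 0 1 9 12 6 13 14 2 17 10 8 11 5

Derivation:
Char counts: '$':1, 'A':1, 'B':1, 'C':3, 'D':1, 'E':2, 'F':3, 'a':3, 'c':1, 'd':2
C (first-col start): C('$')=0, C('A')=1, C('B')=2, C('C')=3, C('D')=6, C('E')=7, C('F')=9, C('a')=12, C('c')=15, C('d')=16
L[0]='c': occ=0, LF[0]=C('c')+0=15+0=15
L[1]='d': occ=0, LF[1]=C('d')+0=16+0=16
L[2]='C': occ=0, LF[2]=C('C')+0=3+0=3
L[3]='C': occ=1, LF[3]=C('C')+1=3+1=4
L[4]='E': occ=0, LF[4]=C('E')+0=7+0=7
L[5]='$': occ=0, LF[5]=C('$')+0=0+0=0
L[6]='A': occ=0, LF[6]=C('A')+0=1+0=1
L[7]='F': occ=0, LF[7]=C('F')+0=9+0=9
L[8]='a': occ=0, LF[8]=C('a')+0=12+0=12
L[9]='D': occ=0, LF[9]=C('D')+0=6+0=6
L[10]='a': occ=1, LF[10]=C('a')+1=12+1=13
L[11]='a': occ=2, LF[11]=C('a')+2=12+2=14
L[12]='B': occ=0, LF[12]=C('B')+0=2+0=2
L[13]='d': occ=1, LF[13]=C('d')+1=16+1=17
L[14]='F': occ=1, LF[14]=C('F')+1=9+1=10
L[15]='E': occ=1, LF[15]=C('E')+1=7+1=8
L[16]='F': occ=2, LF[16]=C('F')+2=9+2=11
L[17]='C': occ=2, LF[17]=C('C')+2=3+2=5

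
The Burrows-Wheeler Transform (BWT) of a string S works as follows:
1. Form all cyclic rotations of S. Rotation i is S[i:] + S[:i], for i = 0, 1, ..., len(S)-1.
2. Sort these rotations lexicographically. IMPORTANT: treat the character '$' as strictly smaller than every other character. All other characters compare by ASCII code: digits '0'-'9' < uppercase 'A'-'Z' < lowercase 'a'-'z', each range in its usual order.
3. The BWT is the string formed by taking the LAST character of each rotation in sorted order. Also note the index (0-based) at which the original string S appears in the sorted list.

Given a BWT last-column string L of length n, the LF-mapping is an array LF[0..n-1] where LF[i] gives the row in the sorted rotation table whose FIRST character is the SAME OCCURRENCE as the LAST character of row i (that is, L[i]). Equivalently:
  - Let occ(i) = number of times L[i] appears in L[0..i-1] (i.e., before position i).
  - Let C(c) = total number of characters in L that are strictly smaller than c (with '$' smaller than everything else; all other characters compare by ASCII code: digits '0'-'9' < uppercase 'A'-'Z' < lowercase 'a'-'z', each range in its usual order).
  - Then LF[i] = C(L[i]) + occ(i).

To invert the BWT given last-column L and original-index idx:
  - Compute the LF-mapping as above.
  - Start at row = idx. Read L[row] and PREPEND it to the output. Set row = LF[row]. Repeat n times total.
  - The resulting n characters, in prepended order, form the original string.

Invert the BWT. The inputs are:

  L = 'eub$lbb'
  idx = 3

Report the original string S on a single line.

LF mapping: 4 6 1 0 5 2 3
Walk LF starting at row 3, prepending L[row]:
  step 1: row=3, L[3]='$', prepend. Next row=LF[3]=0
  step 2: row=0, L[0]='e', prepend. Next row=LF[0]=4
  step 3: row=4, L[4]='l', prepend. Next row=LF[4]=5
  step 4: row=5, L[5]='b', prepend. Next row=LF[5]=2
  step 5: row=2, L[2]='b', prepend. Next row=LF[2]=1
  step 6: row=1, L[1]='u', prepend. Next row=LF[1]=6
  step 7: row=6, L[6]='b', prepend. Next row=LF[6]=3
Reversed output: bubble$

Answer: bubble$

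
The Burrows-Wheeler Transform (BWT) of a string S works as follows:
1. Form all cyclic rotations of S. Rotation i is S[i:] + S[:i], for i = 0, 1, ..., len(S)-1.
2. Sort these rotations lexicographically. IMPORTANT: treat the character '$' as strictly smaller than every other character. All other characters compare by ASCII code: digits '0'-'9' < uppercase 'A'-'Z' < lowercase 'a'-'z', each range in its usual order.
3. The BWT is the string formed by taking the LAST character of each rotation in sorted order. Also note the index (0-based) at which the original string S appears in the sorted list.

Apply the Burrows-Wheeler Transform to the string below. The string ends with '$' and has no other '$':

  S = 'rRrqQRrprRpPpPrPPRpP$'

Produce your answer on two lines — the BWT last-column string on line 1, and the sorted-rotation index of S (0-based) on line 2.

All 21 rotations (rotation i = S[i:]+S[:i]):
  rot[0] = rRrqQRrprRpPpPrPPRpP$
  rot[1] = RrqQRrprRpPpPrPPRpP$r
  rot[2] = rqQRrprRpPpPrPPRpP$rR
  rot[3] = qQRrprRpPpPrPPRpP$rRr
  rot[4] = QRrprRpPpPrPPRpP$rRrq
  rot[5] = RrprRpPpPrPPRpP$rRrqQ
  rot[6] = rprRpPpPrPPRpP$rRrqQR
  rot[7] = prRpPpPrPPRpP$rRrqQRr
  rot[8] = rRpPpPrPPRpP$rRrqQRrp
  rot[9] = RpPpPrPPRpP$rRrqQRrpr
  rot[10] = pPpPrPPRpP$rRrqQRrprR
  rot[11] = PpPrPPRpP$rRrqQRrprRp
  rot[12] = pPrPPRpP$rRrqQRrprRpP
  rot[13] = PrPPRpP$rRrqQRrprRpPp
  rot[14] = rPPRpP$rRrqQRrprRpPpP
  rot[15] = PPRpP$rRrqQRrprRpPpPr
  rot[16] = PRpP$rRrqQRrprRpPpPrP
  rot[17] = RpP$rRrqQRrprRpPpPrPP
  rot[18] = pP$rRrqQRrprRpPpPrPPR
  rot[19] = P$rRrqQRrprRpPpPrPPRp
  rot[20] = $rRrqQRrprRpPpPrPPRpP
Sorted (with $ < everything):
  sorted[0] = $rRrqQRrprRpPpPrPPRpP  (last char: 'P')
  sorted[1] = P$rRrqQRrprRpPpPrPPRp  (last char: 'p')
  sorted[2] = PPRpP$rRrqQRrprRpPpPr  (last char: 'r')
  sorted[3] = PRpP$rRrqQRrprRpPpPrP  (last char: 'P')
  sorted[4] = PpPrPPRpP$rRrqQRrprRp  (last char: 'p')
  sorted[5] = PrPPRpP$rRrqQRrprRpPp  (last char: 'p')
  sorted[6] = QRrprRpPpPrPPRpP$rRrq  (last char: 'q')
  sorted[7] = RpP$rRrqQRrprRpPpPrPP  (last char: 'P')
  sorted[8] = RpPpPrPPRpP$rRrqQRrpr  (last char: 'r')
  sorted[9] = RrprRpPpPrPPRpP$rRrqQ  (last char: 'Q')
  sorted[10] = RrqQRrprRpPpPrPPRpP$r  (last char: 'r')
  sorted[11] = pP$rRrqQRrprRpPpPrPPR  (last char: 'R')
  sorted[12] = pPpPrPPRpP$rRrqQRrprR  (last char: 'R')
  sorted[13] = pPrPPRpP$rRrqQRrprRpP  (last char: 'P')
  sorted[14] = prRpPpPrPPRpP$rRrqQRr  (last char: 'r')
  sorted[15] = qQRrprRpPpPrPPRpP$rRr  (last char: 'r')
  sorted[16] = rPPRpP$rRrqQRrprRpPpP  (last char: 'P')
  sorted[17] = rRpPpPrPPRpP$rRrqQRrp  (last char: 'p')
  sorted[18] = rRrqQRrprRpPpPrPPRpP$  (last char: '$')
  sorted[19] = rprRpPpPrPPRpP$rRrqQR  (last char: 'R')
  sorted[20] = rqQRrprRpPpPrPPRpP$rR  (last char: 'R')
Last column: PprPppqPrQrRRPrrPp$RR
Original string S is at sorted index 18

Answer: PprPppqPrQrRRPrrPp$RR
18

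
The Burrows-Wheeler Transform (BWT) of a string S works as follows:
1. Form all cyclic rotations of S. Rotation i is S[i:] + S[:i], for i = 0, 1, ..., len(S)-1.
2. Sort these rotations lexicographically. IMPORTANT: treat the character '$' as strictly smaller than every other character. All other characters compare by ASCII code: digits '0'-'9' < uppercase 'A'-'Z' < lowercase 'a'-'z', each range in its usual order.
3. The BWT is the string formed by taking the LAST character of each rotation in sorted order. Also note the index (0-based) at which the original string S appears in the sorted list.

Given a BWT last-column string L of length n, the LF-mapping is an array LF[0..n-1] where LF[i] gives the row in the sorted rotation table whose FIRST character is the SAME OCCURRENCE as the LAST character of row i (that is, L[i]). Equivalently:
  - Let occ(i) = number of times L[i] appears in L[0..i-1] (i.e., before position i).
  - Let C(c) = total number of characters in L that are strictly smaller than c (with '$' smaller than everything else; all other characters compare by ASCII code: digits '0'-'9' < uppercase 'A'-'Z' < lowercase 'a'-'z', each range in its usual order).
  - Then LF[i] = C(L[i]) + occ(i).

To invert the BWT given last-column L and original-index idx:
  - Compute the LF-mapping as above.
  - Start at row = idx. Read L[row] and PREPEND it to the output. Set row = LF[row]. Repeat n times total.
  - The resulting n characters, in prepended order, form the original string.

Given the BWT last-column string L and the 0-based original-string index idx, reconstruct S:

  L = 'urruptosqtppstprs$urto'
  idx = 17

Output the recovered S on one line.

Answer: tssqropstroutupprtpru$

Derivation:
LF mapping: 19 8 9 20 3 15 1 12 7 16 4 5 13 17 6 10 14 0 21 11 18 2
Walk LF starting at row 17, prepending L[row]:
  step 1: row=17, L[17]='$', prepend. Next row=LF[17]=0
  step 2: row=0, L[0]='u', prepend. Next row=LF[0]=19
  step 3: row=19, L[19]='r', prepend. Next row=LF[19]=11
  step 4: row=11, L[11]='p', prepend. Next row=LF[11]=5
  step 5: row=5, L[5]='t', prepend. Next row=LF[5]=15
  step 6: row=15, L[15]='r', prepend. Next row=LF[15]=10
  step 7: row=10, L[10]='p', prepend. Next row=LF[10]=4
  step 8: row=4, L[4]='p', prepend. Next row=LF[4]=3
  step 9: row=3, L[3]='u', prepend. Next row=LF[3]=20
  step 10: row=20, L[20]='t', prepend. Next row=LF[20]=18
  step 11: row=18, L[18]='u', prepend. Next row=LF[18]=21
  step 12: row=21, L[21]='o', prepend. Next row=LF[21]=2
  step 13: row=2, L[2]='r', prepend. Next row=LF[2]=9
  step 14: row=9, L[9]='t', prepend. Next row=LF[9]=16
  step 15: row=16, L[16]='s', prepend. Next row=LF[16]=14
  step 16: row=14, L[14]='p', prepend. Next row=LF[14]=6
  step 17: row=6, L[6]='o', prepend. Next row=LF[6]=1
  step 18: row=1, L[1]='r', prepend. Next row=LF[1]=8
  step 19: row=8, L[8]='q', prepend. Next row=LF[8]=7
  step 20: row=7, L[7]='s', prepend. Next row=LF[7]=12
  step 21: row=12, L[12]='s', prepend. Next row=LF[12]=13
  step 22: row=13, L[13]='t', prepend. Next row=LF[13]=17
Reversed output: tssqropstroutupprtpru$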